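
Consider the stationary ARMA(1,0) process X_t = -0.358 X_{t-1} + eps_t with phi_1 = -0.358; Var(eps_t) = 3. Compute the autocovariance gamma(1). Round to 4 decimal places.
\gamma(1) = -1.2319

Multiply the model equation by X_{t-k} and take expectations. With theta_0 = psi_0 = 1 and psi_j the MA(infinity) weights, this gives
  gamma(k) - sum_i phi_i gamma(k-i) = c_k,
  c_k = sigma^2 * sum_{j=k..q} theta_j psi_{j-k}   (c_k = 0 for k > q),
using gamma(-m) = gamma(m).
Pure AR (q = 0): c_0 = sigma^2 = 3, c_k = 0 for k >= 1.
Equations for k = 0 and k = 1 (AR order 1):
  gamma(0) = phi_1 gamma(1) + c_0
  gamma(1) = phi_1 gamma(0) + c_1
Substituting the second into the first: gamma(0) (1 - phi_1^2) = c_0 + phi_1 c_1, so
  gamma(0) = c_0 / (1 - phi_1^2) = 3 / (1 - (-0.358)^2) = 3 / 0.871836 = 3.441014.
  gamma(1) = phi_1 gamma(0) = (-0.358)(3.441014) = -1.231883.
Therefore gamma(1) = -1.2319 (to 4 decimal places).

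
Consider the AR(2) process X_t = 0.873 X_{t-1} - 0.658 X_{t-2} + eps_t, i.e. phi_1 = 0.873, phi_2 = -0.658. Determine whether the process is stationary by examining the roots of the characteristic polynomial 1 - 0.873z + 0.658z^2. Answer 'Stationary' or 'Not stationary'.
\text{Stationary}

The AR(p) characteristic polynomial is P(z) = 1 - 0.873z + 0.658z^2.
Stationarity requires all roots to lie outside the unit circle, i.e. |z| > 1 for every root.
Set 1 + (-0.873) z + (0.658) z^2 = 0, i.e. a z^2 + b z + c = 0 with a = 0.658, b = -0.873, c = 1.
Discriminant D = b^2 - 4ac = (-0.873)^2 - 4*(0.658)*1 = 0.762129 - (2.632) = -1.869871.
D < 0, so the roots are the complex-conjugate pair z = (-b +/- i sqrt(-D)) / (2a) = 0.6634 +/- 1.0391i.
For a conjugate pair |z|^2 = z * conj(z) = (product of roots) = c/a = 1/(0.658) = 1.519757, so |z| = sqrt(1.519757) = 1.2328 for both roots.
Moduli of all roots: 1.2328, 1.2328.
All moduli strictly greater than 1? Yes.
Verdict: Stationary.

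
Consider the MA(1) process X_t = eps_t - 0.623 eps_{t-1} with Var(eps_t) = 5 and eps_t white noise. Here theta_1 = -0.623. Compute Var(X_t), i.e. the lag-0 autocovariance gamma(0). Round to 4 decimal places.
\gamma(0) = 6.9406

For an MA(q) process X_t = eps_t + sum_i theta_i eps_{t-i} with
Var(eps_t) = sigma^2, the variance is
  gamma(0) = sigma^2 * (1 + sum_i theta_i^2).
  sum_i theta_i^2 = (-0.623)^2 = 0.388129.
  gamma(0) = 5 * (1 + 0.388129) = 5 * 1.388129 = 6.940645, which rounds to 6.9406.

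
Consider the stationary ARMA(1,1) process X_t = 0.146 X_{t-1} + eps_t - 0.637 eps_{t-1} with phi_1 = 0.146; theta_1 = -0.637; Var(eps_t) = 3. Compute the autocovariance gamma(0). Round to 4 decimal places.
\gamma(0) = 3.7390

Multiply the model equation by X_{t-k} and take expectations. With theta_0 = psi_0 = 1 and psi_j the MA(infinity) weights, this gives
  gamma(k) - sum_i phi_i gamma(k-i) = c_k,
  c_k = sigma^2 * sum_{j=k..q} theta_j psi_{j-k}   (c_k = 0 for k > q),
using gamma(-m) = gamma(m).
psi-weights needed (psi_j = theta_j + sum_i phi_i psi_{j-i}):
  psi_1 = theta_1 + phi_1 = -0.637 + (0.146) = -0.491
Right-hand sides:
  c_0 = sigma^2 (1 + theta_1 psi_1) = 3 * (1 + (-0.637)(-0.491)) = 3 * 1.312767 = 3.938301
  c_1 = sigma^2 theta_1 = 3 * (-0.637) = -1.911
  c_2 = 0
Equations for k = 0 and k = 1 (AR order 1):
  gamma(0) = phi_1 gamma(1) + c_0
  gamma(1) = phi_1 gamma(0) + c_1
Substituting the second into the first: gamma(0) (1 - phi_1^2) = c_0 + phi_1 c_1, so
  gamma(0) = (c_0 + phi_1 c_1) / (1 - phi_1^2) = (3.938301 + (0.146)(-1.911)) / (1 - (0.146)^2) = 3.659295 / 0.978684 = 3.738995.
Therefore gamma(0) = 3.7390 (to 4 decimal places).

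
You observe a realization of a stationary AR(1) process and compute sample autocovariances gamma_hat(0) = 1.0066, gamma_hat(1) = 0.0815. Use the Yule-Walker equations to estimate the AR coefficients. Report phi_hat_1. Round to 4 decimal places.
\hat\phi_{1} = 0.0810

The Yule-Walker equations for an AR(p) process read, in matrix form,
  Gamma_p phi = r_p,   with   (Gamma_p)_{ij} = gamma(|i - j|),
                       (r_p)_i = gamma(i),   i,j = 1..p.
Substitute the sample gammas (Toeplitz matrix and right-hand side of size 1):
  Gamma_p = [[1.0066]]
  r_p     = [0.0815]
With p = 1 this is the single equation gamma(0) phi_1 = gamma(1):
  phi_hat_1 = gamma(1) / gamma(0) = 0.0815 / 1.0066 = 0.0810.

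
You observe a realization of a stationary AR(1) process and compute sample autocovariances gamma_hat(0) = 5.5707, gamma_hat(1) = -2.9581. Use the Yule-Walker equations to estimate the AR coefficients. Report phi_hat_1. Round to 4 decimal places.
\hat\phi_{1} = -0.5310

The Yule-Walker equations for an AR(p) process read, in matrix form,
  Gamma_p phi = r_p,   with   (Gamma_p)_{ij} = gamma(|i - j|),
                       (r_p)_i = gamma(i),   i,j = 1..p.
Substitute the sample gammas (Toeplitz matrix and right-hand side of size 1):
  Gamma_p = [[5.5707]]
  r_p     = [-2.9581]
With p = 1 this is the single equation gamma(0) phi_1 = gamma(1):
  phi_hat_1 = gamma(1) / gamma(0) = -2.9581 / 5.5707 = -0.5310.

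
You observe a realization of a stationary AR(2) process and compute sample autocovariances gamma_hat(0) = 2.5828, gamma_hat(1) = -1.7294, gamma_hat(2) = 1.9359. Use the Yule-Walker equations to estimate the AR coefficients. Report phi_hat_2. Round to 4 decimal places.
\hat\phi_{2} = 0.5460

The Yule-Walker equations for an AR(p) process read, in matrix form,
  Gamma_p phi = r_p,   with   (Gamma_p)_{ij} = gamma(|i - j|),
                       (r_p)_i = gamma(i),   i,j = 1..p.
Substitute the sample gammas (Toeplitz matrix and right-hand side of size 2):
  Gamma_p = [[2.5828, -1.7294], [-1.7294, 2.5828]]
  r_p     = [-1.7294, 1.9359]
Written out:
  2.5828 phi_1 - 1.7294 phi_2 = -1.7294
  -1.7294 phi_1 + 2.5828 phi_2 = 1.9359
Solve by Cramer's rule:
  det = gamma(0)^2 - gamma(1)^2 = (2.5828)^2 - (-1.7294)^2 = 6.67085584 - 2.99082436 = 3.68003148
  phi_hat_1 = [gamma(1) gamma(0) - gamma(1) gamma(2)] / det = [(-1.7294)(2.5828) - (-1.7294)(1.9359)] / 3.68003148 = -1.11874886 / 3.68003148 = -0.304
  phi_hat_2 = [gamma(0) gamma(2) - gamma(1)^2] / det = [(2.5828)(1.9359) - (-1.7294)^2] / 3.68003148 = 2.00921816 / 3.68003148 = 0.546
So phi_hat = [-0.3040, 0.5460].
Therefore phi_hat_2 = 0.5460.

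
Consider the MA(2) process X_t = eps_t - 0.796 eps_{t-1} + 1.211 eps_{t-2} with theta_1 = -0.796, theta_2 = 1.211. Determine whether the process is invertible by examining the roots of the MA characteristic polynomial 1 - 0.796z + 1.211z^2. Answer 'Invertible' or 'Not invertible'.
\text{Not invertible}

The MA(q) characteristic polynomial is P(z) = 1 - 0.796z + 1.211z^2.
Invertibility requires all roots to lie outside the unit circle, i.e. |z| > 1 for every root.
Set 1 + (-0.796) z + (1.211) z^2 = 0, i.e. a z^2 + b z + c = 0 with a = 1.211, b = -0.796, c = 1.
Discriminant D = b^2 - 4ac = (-0.796)^2 - 4*(1.211)*1 = 0.633616 - (4.844) = -4.210384.
D < 0, so the roots are the complex-conjugate pair z = (-b +/- i sqrt(-D)) / (2a) = 0.3287 +/- 0.8472i.
For a conjugate pair |z|^2 = z * conj(z) = (product of roots) = c/a = 1/(1.211) = 0.825764, so |z| = sqrt(0.825764) = 0.9087 for both roots.
Moduli of all roots: 0.9087, 0.9087.
All moduli strictly greater than 1? No.
Verdict: Not invertible.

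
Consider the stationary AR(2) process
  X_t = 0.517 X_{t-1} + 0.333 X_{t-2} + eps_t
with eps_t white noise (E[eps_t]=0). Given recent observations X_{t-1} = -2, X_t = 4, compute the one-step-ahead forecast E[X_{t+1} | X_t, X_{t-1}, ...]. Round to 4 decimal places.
E[X_{t+1} \mid \mathcal F_t] = 1.4020

For an AR(p) model X_t = c + sum_i phi_i X_{t-i} + eps_t, the
one-step-ahead conditional mean is
  E[X_{t+1} | X_t, ...] = c + sum_i phi_i X_{t+1-i}.
Substitute known values:
  E[X_{t+1} | ...] = (0.517) * (4) + (0.333) * (-2)
                   = 1.4020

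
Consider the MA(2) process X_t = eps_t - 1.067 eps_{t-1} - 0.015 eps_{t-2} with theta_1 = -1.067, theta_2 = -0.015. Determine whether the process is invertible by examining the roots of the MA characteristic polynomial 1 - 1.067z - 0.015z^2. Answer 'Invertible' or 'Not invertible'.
\text{Not invertible}

The MA(q) characteristic polynomial is P(z) = 1 - 1.067z - 0.015z^2.
Invertibility requires all roots to lie outside the unit circle, i.e. |z| > 1 for every root.
Set 1 + (-1.067) z + (-0.015) z^2 = 0, i.e. a z^2 + b z + c = 0 with a = -0.015, b = -1.067, c = 1.
Discriminant D = b^2 - 4ac = (-1.067)^2 - 4*(-0.015)*1 = 1.138489 - (-0.06) = 1.198489.
D >= 0, so the roots are real: z = (-b +/- sqrt(D)) / (2a) = (1.067 +/- 1.094755) / (-0.03).
  z_1 = (1.067 + 1.094755) / (-0.03) = -72.0585,   |z_1| = 72.0585.
  z_2 = (1.067 - 1.094755) / (-0.03) = 0.9252,   |z_2| = 0.9252.
Moduli of all roots: 72.0585, 0.9252.
All moduli strictly greater than 1? No.
Verdict: Not invertible.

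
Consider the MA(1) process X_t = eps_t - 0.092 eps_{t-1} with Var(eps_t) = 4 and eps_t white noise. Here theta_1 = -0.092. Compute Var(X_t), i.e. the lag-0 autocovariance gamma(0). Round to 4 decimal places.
\gamma(0) = 4.0339

For an MA(q) process X_t = eps_t + sum_i theta_i eps_{t-i} with
Var(eps_t) = sigma^2, the variance is
  gamma(0) = sigma^2 * (1 + sum_i theta_i^2).
  sum_i theta_i^2 = (-0.092)^2 = 0.008464.
  gamma(0) = 4 * (1 + 0.008464) = 4 * 1.008464 = 4.033856, which rounds to 4.0339.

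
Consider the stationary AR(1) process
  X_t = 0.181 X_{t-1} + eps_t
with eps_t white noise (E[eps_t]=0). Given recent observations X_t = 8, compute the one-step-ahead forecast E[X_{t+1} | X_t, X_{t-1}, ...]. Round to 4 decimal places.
E[X_{t+1} \mid \mathcal F_t] = 1.4480

For an AR(p) model X_t = c + sum_i phi_i X_{t-i} + eps_t, the
one-step-ahead conditional mean is
  E[X_{t+1} | X_t, ...] = c + sum_i phi_i X_{t+1-i}.
Substitute known values:
  E[X_{t+1} | ...] = (0.181) * (8)
                   = 1.4480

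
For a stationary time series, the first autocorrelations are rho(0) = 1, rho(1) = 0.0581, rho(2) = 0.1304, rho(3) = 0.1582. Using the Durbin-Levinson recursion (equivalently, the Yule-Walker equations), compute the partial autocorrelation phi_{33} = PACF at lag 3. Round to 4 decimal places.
\phi_{33} = 0.1471

The PACF at lag k is phi_{kk}, the last component of the solution
to the Yule-Walker system G_k phi = r_k where
  (G_k)_{ij} = rho(|i - j|), (r_k)_i = rho(i), i,j = 1..k.
Equivalently, Durbin-Levinson gives phi_{kk} iteratively:
  phi_{11} = rho(1)
  phi_{kk} = [rho(k) - sum_{j=1..k-1} phi_{k-1,j} rho(k-j)]
            / [1 - sum_{j=1..k-1} phi_{k-1,j} rho(j)],
  phi_{k,j} = phi_{k-1,j} - phi_{kk} phi_{k-1,k-j},  j = 1..k-1.
Step k = 1:
  phi_11 = rho(1) = 0.0581.
Step k = 2:
  phi_22 = [rho(2) - phi_11 rho(1)] / [1 - phi_11 rho(1)] = [0.1304 - (0.0581)(0.0581)] / [1 - (0.0581)(0.0581)]
         = 0.12702439 / 0.99662439 = 0.127455.
  Update: phi_21 = phi_11 - phi_22 phi_11 = 0.0581 - (0.127455)(0.0581) = 0.050695.
Step k = 3:
  phi_33 = [rho(3) - phi_21 rho(2) - phi_22 rho(1)] / [1 - phi_21 rho(1) - phi_22 rho(2)]
    numerator   = 0.1582 - (0.050695)(0.1304) - (0.127455)(0.0581) = 0.14418427
    denominator = 1 - (0.050695)(0.0581) - (0.127455)(0.1304) = 0.98043454
  phi_33 = 0.14418427 / 0.98043454 = 0.1471.
Therefore phi_{33} = 0.1471.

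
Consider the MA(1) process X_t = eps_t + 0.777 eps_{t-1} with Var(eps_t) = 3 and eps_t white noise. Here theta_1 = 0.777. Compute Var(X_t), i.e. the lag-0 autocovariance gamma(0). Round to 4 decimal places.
\gamma(0) = 4.8112

For an MA(q) process X_t = eps_t + sum_i theta_i eps_{t-i} with
Var(eps_t) = sigma^2, the variance is
  gamma(0) = sigma^2 * (1 + sum_i theta_i^2).
  sum_i theta_i^2 = (0.777)^2 = 0.603729.
  gamma(0) = 3 * (1 + 0.603729) = 3 * 1.603729 = 4.811187, which rounds to 4.8112.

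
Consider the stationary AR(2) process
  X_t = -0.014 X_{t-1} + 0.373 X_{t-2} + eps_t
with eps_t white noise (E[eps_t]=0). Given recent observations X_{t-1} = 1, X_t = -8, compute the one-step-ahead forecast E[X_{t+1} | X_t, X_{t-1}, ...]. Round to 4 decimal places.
E[X_{t+1} \mid \mathcal F_t] = 0.4850

For an AR(p) model X_t = c + sum_i phi_i X_{t-i} + eps_t, the
one-step-ahead conditional mean is
  E[X_{t+1} | X_t, ...] = c + sum_i phi_i X_{t+1-i}.
Substitute known values:
  E[X_{t+1} | ...] = (-0.014) * (-8) + (0.373) * (1)
                   = 0.4850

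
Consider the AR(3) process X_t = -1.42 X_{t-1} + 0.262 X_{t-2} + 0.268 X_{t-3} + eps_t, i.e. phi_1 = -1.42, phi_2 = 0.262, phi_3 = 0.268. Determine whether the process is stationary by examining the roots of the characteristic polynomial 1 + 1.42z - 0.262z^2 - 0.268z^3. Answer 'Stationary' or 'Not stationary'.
\text{Not stationary}

The AR(p) characteristic polynomial is P(z) = 1 + 1.42z - 0.262z^2 - 0.268z^3.
Stationarity requires all roots to lie outside the unit circle, i.e. |z| > 1 for every root.
Degree 3: look for a simple real root z0 first, then factor out (1 - z/z0) and solve the remaining quadratic.
Testing z0 = -2.5: P(-2.5) = 1 + (1.42)(-2.5) + (-0.262)(-2.5)^2 + (-0.268)(-2.5)^3
  = 1 + (-3.55) + (-1.6375) + (4.1875) = 0.  So z_0 = -2.5 is a root, |z_0| = 2.5.
Divide out the factor (1 + 0.4 z) = (1 - z/z0) (since 1/z0 = -0.4):
  P(z) = (1 + 0.4 z)(1 + (1.02) z + (-0.67) z^2)
  [check: z-coef 1.02 - (-0.4) = 1.42; z^2-coef -0.67 - (-0.4)(1.02) = -0.262; z^3-coef -(-0.4)(-0.67) = -0.268.]
Remaining roots from the quadratic factor 1 + (1.02) z + (-0.67) z^2:
  Set 1 + (1.02) z + (-0.67) z^2 = 0, i.e. a z^2 + b z + c = 0 with a = -0.67, b = 1.02, c = 1.
  Discriminant D = b^2 - 4ac = (1.02)^2 - 4*(-0.67)*1 = 1.0404 - (-2.68) = 3.7204.
  D >= 0, so the roots are real: z = (-b +/- sqrt(D)) / (2a) = (-1.02 +/- 1.928834) / (-1.34).
    z_1 = (-1.02 + 1.928834) / (-1.34) = -0.6782,   |z_1| = 0.6782.
    z_2 = (-1.02 - 1.928834) / (-1.34) = 2.2006,   |z_2| = 2.2006.
Moduli of all roots: 2.5000, 0.6782, 2.2006.
All moduli strictly greater than 1? No.
Verdict: Not stationary.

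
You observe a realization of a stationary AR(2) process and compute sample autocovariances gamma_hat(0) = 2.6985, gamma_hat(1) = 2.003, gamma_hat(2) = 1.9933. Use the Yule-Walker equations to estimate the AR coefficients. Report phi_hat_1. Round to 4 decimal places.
\hat\phi_{1} = 0.4320

The Yule-Walker equations for an AR(p) process read, in matrix form,
  Gamma_p phi = r_p,   with   (Gamma_p)_{ij} = gamma(|i - j|),
                       (r_p)_i = gamma(i),   i,j = 1..p.
Substitute the sample gammas (Toeplitz matrix and right-hand side of size 2):
  Gamma_p = [[2.6985, 2.003], [2.003, 2.6985]]
  r_p     = [2.003, 1.9933]
Written out:
  2.6985 phi_1 + 2.003 phi_2 = 2.003
  2.003 phi_1 + 2.6985 phi_2 = 1.9933
Solve by Cramer's rule:
  det = gamma(0)^2 - gamma(1)^2 = (2.6985)^2 - (2.003)^2 = 7.28190225 - 4.012009 = 3.26989325
  phi_hat_1 = [gamma(1) gamma(0) - gamma(1) gamma(2)] / det = [(2.003)(2.6985) - (2.003)(1.9933)] / 3.26989325 = 1.4125156 / 3.26989325 = 0.432
  phi_hat_2 = [gamma(0) gamma(2) - gamma(1)^2] / det = [(2.6985)(1.9933) - (2.003)^2] / 3.26989325 = 1.36691105 / 3.26989325 = 0.418
So phi_hat = [0.4320, 0.4180].
Therefore phi_hat_1 = 0.4320.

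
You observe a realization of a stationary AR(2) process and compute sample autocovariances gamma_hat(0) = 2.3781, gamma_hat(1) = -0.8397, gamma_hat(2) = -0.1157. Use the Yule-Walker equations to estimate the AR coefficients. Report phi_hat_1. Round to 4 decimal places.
\hat\phi_{1} = -0.4230

The Yule-Walker equations for an AR(p) process read, in matrix form,
  Gamma_p phi = r_p,   with   (Gamma_p)_{ij} = gamma(|i - j|),
                       (r_p)_i = gamma(i),   i,j = 1..p.
Substitute the sample gammas (Toeplitz matrix and right-hand side of size 2):
  Gamma_p = [[2.3781, -0.8397], [-0.8397, 2.3781]]
  r_p     = [-0.8397, -0.1157]
Written out:
  2.3781 phi_1 - 0.8397 phi_2 = -0.8397
  -0.8397 phi_1 + 2.3781 phi_2 = -0.1157
Solve by Cramer's rule:
  det = gamma(0)^2 - gamma(1)^2 = (2.3781)^2 - (-0.8397)^2 = 5.65535961 - 0.70509609 = 4.95026352
  phi_hat_1 = [gamma(1) gamma(0) - gamma(1) gamma(2)] / det = [(-0.8397)(2.3781) - (-0.8397)(-0.1157)] / 4.95026352 = -2.09404386 / 4.95026352 = -0.423
  phi_hat_2 = [gamma(0) gamma(2) - gamma(1)^2] / det = [(2.3781)(-0.1157) - (-0.8397)^2] / 4.95026352 = -0.98024226 / 4.95026352 = -0.198
So phi_hat = [-0.4230, -0.1980].
Therefore phi_hat_1 = -0.4230.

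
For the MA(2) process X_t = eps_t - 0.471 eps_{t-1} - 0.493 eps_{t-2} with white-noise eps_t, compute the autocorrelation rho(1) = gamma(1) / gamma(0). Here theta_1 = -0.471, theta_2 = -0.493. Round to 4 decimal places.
\rho(1) = -0.1630

For an MA(q) process with theta_0 = 1, the autocovariance is
  gamma(k) = sigma^2 * sum_{i=0..q-k} theta_i * theta_{i+k},
and rho(k) = gamma(k) / gamma(0). Sigma^2 cancels.
  numerator   = (1)*(-0.471) + (-0.471)*(-0.493) = -0.238797.
  denominator = (1)^2 + (-0.471)^2 + (-0.493)^2 = 1.46489.
  rho(1) = -0.238797 / 1.46489 = -0.1630.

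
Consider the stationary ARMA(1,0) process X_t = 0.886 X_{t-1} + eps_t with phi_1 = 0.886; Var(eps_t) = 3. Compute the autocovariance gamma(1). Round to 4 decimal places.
\gamma(1) = 12.3626

Multiply the model equation by X_{t-k} and take expectations. With theta_0 = psi_0 = 1 and psi_j the MA(infinity) weights, this gives
  gamma(k) - sum_i phi_i gamma(k-i) = c_k,
  c_k = sigma^2 * sum_{j=k..q} theta_j psi_{j-k}   (c_k = 0 for k > q),
using gamma(-m) = gamma(m).
Pure AR (q = 0): c_0 = sigma^2 = 3, c_k = 0 for k >= 1.
Equations for k = 0 and k = 1 (AR order 1):
  gamma(0) = phi_1 gamma(1) + c_0
  gamma(1) = phi_1 gamma(0) + c_1
Substituting the second into the first: gamma(0) (1 - phi_1^2) = c_0 + phi_1 c_1, so
  gamma(0) = c_0 / (1 - phi_1^2) = 3 / (1 - (0.886)^2) = 3 / 0.215004 = 13.953229.
  gamma(1) = phi_1 gamma(0) = (0.886)(13.953229) = 12.362561.
Therefore gamma(1) = 12.3626 (to 4 decimal places).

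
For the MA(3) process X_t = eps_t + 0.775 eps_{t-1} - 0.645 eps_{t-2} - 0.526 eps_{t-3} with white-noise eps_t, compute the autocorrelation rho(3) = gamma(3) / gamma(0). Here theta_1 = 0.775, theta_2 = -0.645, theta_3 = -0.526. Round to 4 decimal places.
\rho(3) = -0.2294

For an MA(q) process with theta_0 = 1, the autocovariance is
  gamma(k) = sigma^2 * sum_{i=0..q-k} theta_i * theta_{i+k},
and rho(k) = gamma(k) / gamma(0). Sigma^2 cancels.
  numerator   = (1)*(-0.526) = -0.526.
  denominator = (1)^2 + (0.775)^2 + (-0.645)^2 + (-0.526)^2 = 2.293326.
  rho(3) = -0.526 / 2.293326 = -0.2294.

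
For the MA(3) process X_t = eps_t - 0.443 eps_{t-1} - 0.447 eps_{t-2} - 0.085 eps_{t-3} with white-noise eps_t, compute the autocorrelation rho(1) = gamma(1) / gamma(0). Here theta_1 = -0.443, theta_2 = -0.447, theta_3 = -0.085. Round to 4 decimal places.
\rho(1) = -0.1475

For an MA(q) process with theta_0 = 1, the autocovariance is
  gamma(k) = sigma^2 * sum_{i=0..q-k} theta_i * theta_{i+k},
and rho(k) = gamma(k) / gamma(0). Sigma^2 cancels.
  numerator   = (1)*(-0.443) + (-0.443)*(-0.447) + (-0.447)*(-0.085) = -0.206984.
  denominator = (1)^2 + (-0.443)^2 + (-0.447)^2 + (-0.085)^2 = 1.403283.
  rho(1) = -0.206984 / 1.403283 = -0.1475.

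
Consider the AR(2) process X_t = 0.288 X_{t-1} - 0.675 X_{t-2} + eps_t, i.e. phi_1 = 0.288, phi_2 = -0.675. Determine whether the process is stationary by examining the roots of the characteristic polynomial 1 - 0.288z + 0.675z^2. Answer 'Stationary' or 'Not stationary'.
\text{Stationary}

The AR(p) characteristic polynomial is P(z) = 1 - 0.288z + 0.675z^2.
Stationarity requires all roots to lie outside the unit circle, i.e. |z| > 1 for every root.
Set 1 + (-0.288) z + (0.675) z^2 = 0, i.e. a z^2 + b z + c = 0 with a = 0.675, b = -0.288, c = 1.
Discriminant D = b^2 - 4ac = (-0.288)^2 - 4*(0.675)*1 = 0.082944 - (2.7) = -2.617056.
D < 0, so the roots are the complex-conjugate pair z = (-b +/- i sqrt(-D)) / (2a) = 0.2133 +/- 1.1983i.
For a conjugate pair |z|^2 = z * conj(z) = (product of roots) = c/a = 1/(0.675) = 1.481481, so |z| = sqrt(1.481481) = 1.2172 for both roots.
Moduli of all roots: 1.2172, 1.2172.
All moduli strictly greater than 1? Yes.
Verdict: Stationary.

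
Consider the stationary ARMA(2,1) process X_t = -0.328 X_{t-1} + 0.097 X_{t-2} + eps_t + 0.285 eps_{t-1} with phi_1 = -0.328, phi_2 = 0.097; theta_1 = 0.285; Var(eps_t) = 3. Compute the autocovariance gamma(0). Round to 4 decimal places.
\gamma(0) = 3.0498

Multiply the model equation by X_{t-k} and take expectations. With theta_0 = psi_0 = 1 and psi_j the MA(infinity) weights, this gives
  gamma(k) - sum_i phi_i gamma(k-i) = c_k,
  c_k = sigma^2 * sum_{j=k..q} theta_j psi_{j-k}   (c_k = 0 for k > q),
using gamma(-m) = gamma(m).
psi-weights needed (psi_j = theta_j + sum_i phi_i psi_{j-i}):
  psi_1 = theta_1 + phi_1 = 0.285 + (-0.328) = -0.043
Right-hand sides:
  c_0 = sigma^2 (1 + theta_1 psi_1) = 3 * (1 + (0.285)(-0.043)) = 3 * 0.987745 = 2.963235
  c_1 = sigma^2 theta_1 = 3 * (0.285) = 0.855
  c_2 = 0
Equations for k = 0, 1, 2 (AR order 2, c_2 = 0):
  (E0) gamma(0) = phi_1 gamma(1) + phi_2 gamma(2) + c_0
  (E1) gamma(1) = phi_1 gamma(0) + phi_2 gamma(1) + c_1
  (E2) gamma(2) = phi_1 gamma(1) + phi_2 gamma(0)
From (E1): gamma(1) = A gamma(0) + B with
  A = phi_1 / (1 - phi_2) = -0.328 / 0.903 = -0.363234,   B = c_1 / (1 - phi_2) = 0.855 / 0.903 = 0.946844.
Insert (E2) into (E0): gamma(0) (1 - phi_2^2) = phi_1 (1 + phi_2) gamma(1) + c_0.
  phi_1 (1 + phi_2) = (-0.328)(1.097) = -0.359816,   1 - phi_2^2 = 0.990591.
Replace gamma(1) by A gamma(0) + B and collect gamma(0):
  gamma(0) [0.990591 - (-0.359816)(-0.363234)] = (-0.359816)(0.946844) + 2.963235
  gamma(0) * 0.859894 = 2.622545
  gamma(0) = 2.622545 / 0.859894 = 3.049848.
Therefore gamma(0) = 3.0498 (to 4 decimal places).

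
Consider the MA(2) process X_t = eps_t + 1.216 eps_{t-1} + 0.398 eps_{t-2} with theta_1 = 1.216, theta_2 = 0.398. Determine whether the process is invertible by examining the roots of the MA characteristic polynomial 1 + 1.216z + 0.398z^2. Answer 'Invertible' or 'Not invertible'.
\text{Invertible}

The MA(q) characteristic polynomial is P(z) = 1 + 1.216z + 0.398z^2.
Invertibility requires all roots to lie outside the unit circle, i.e. |z| > 1 for every root.
Set 1 + (1.216) z + (0.398) z^2 = 0, i.e. a z^2 + b z + c = 0 with a = 0.398, b = 1.216, c = 1.
Discriminant D = b^2 - 4ac = (1.216)^2 - 4*(0.398)*1 = 1.478656 - (1.592) = -0.113344.
D < 0, so the roots are the complex-conjugate pair z = (-b +/- i sqrt(-D)) / (2a) = -1.5276 +/- 0.4229i.
For a conjugate pair |z|^2 = z * conj(z) = (product of roots) = c/a = 1/(0.398) = 2.512563, so |z| = sqrt(2.512563) = 1.5851 for both roots.
Moduli of all roots: 1.5851, 1.5851.
All moduli strictly greater than 1? Yes.
Verdict: Invertible.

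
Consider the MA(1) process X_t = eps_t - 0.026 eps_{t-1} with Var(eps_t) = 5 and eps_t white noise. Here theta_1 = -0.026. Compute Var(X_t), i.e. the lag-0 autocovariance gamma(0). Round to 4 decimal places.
\gamma(0) = 5.0034

For an MA(q) process X_t = eps_t + sum_i theta_i eps_{t-i} with
Var(eps_t) = sigma^2, the variance is
  gamma(0) = sigma^2 * (1 + sum_i theta_i^2).
  sum_i theta_i^2 = (-0.026)^2 = 0.000676.
  gamma(0) = 5 * (1 + 0.000676) = 5 * 1.000676 = 5.00338, which rounds to 5.0034.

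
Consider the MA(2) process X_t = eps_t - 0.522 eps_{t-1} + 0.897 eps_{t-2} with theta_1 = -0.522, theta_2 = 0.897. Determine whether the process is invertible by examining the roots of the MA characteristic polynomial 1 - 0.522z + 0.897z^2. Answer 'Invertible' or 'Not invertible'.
\text{Invertible}

The MA(q) characteristic polynomial is P(z) = 1 - 0.522z + 0.897z^2.
Invertibility requires all roots to lie outside the unit circle, i.e. |z| > 1 for every root.
Set 1 + (-0.522) z + (0.897) z^2 = 0, i.e. a z^2 + b z + c = 0 with a = 0.897, b = -0.522, c = 1.
Discriminant D = b^2 - 4ac = (-0.522)^2 - 4*(0.897)*1 = 0.272484 - (3.588) = -3.315516.
D < 0, so the roots are the complex-conjugate pair z = (-b +/- i sqrt(-D)) / (2a) = 0.291 +/- 1.015i.
For a conjugate pair |z|^2 = z * conj(z) = (product of roots) = c/a = 1/(0.897) = 1.114827, so |z| = sqrt(1.114827) = 1.0559 for both roots.
Moduli of all roots: 1.0559, 1.0559.
All moduli strictly greater than 1? Yes.
Verdict: Invertible.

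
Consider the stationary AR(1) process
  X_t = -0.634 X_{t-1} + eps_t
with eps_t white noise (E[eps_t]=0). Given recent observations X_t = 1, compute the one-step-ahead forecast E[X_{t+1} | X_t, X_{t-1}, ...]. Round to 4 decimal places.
E[X_{t+1} \mid \mathcal F_t] = -0.6340

For an AR(p) model X_t = c + sum_i phi_i X_{t-i} + eps_t, the
one-step-ahead conditional mean is
  E[X_{t+1} | X_t, ...] = c + sum_i phi_i X_{t+1-i}.
Substitute known values:
  E[X_{t+1} | ...] = (-0.634) * (1)
                   = -0.6340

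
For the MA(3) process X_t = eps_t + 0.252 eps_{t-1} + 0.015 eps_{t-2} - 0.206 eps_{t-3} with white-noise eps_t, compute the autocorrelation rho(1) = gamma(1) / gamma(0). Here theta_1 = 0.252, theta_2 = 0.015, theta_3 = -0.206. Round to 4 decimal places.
\rho(1) = 0.2284

For an MA(q) process with theta_0 = 1, the autocovariance is
  gamma(k) = sigma^2 * sum_{i=0..q-k} theta_i * theta_{i+k},
and rho(k) = gamma(k) / gamma(0). Sigma^2 cancels.
  numerator   = (1)*(0.252) + (0.252)*(0.015) + (0.015)*(-0.206) = 0.25269.
  denominator = (1)^2 + (0.252)^2 + (0.015)^2 + (-0.206)^2 = 1.106165.
  rho(1) = 0.25269 / 1.106165 = 0.2284.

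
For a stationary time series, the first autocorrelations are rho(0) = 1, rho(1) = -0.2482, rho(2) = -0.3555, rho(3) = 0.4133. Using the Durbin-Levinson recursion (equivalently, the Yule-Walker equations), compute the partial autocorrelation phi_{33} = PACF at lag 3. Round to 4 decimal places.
\phi_{33} = 0.2331

The PACF at lag k is phi_{kk}, the last component of the solution
to the Yule-Walker system G_k phi = r_k where
  (G_k)_{ij} = rho(|i - j|), (r_k)_i = rho(i), i,j = 1..k.
Equivalently, Durbin-Levinson gives phi_{kk} iteratively:
  phi_{11} = rho(1)
  phi_{kk} = [rho(k) - sum_{j=1..k-1} phi_{k-1,j} rho(k-j)]
            / [1 - sum_{j=1..k-1} phi_{k-1,j} rho(j)],
  phi_{k,j} = phi_{k-1,j} - phi_{kk} phi_{k-1,k-j},  j = 1..k-1.
Step k = 1:
  phi_11 = rho(1) = -0.2482.
Step k = 2:
  phi_22 = [rho(2) - phi_11 rho(1)] / [1 - phi_11 rho(1)] = [-0.3555 - (-0.2482)(-0.2482)] / [1 - (-0.2482)(-0.2482)]
         = -0.41710324 / 0.93839676 = -0.444485.
  Update: phi_21 = phi_11 - phi_22 phi_11 = -0.2482 - (-0.444485)(-0.2482) = -0.358521.
Step k = 3:
  phi_33 = [rho(3) - phi_21 rho(2) - phi_22 rho(1)] / [1 - phi_21 rho(1) - phi_22 rho(2)]
    numerator   = 0.4133 - (-0.358521)(-0.3555) - (-0.444485)(-0.2482) = 0.17552456
    denominator = 1 - (-0.358521)(-0.2482) - (-0.444485)(-0.3555) = 0.75300065
  phi_33 = 0.17552456 / 0.75300065 = 0.2331.
Therefore phi_{33} = 0.2331.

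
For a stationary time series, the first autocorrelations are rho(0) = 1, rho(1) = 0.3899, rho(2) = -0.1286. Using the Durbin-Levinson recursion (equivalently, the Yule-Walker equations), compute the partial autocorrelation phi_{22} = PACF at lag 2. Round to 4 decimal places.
\phi_{22} = -0.3309

The PACF at lag k is phi_{kk}, the last component of the solution
to the Yule-Walker system G_k phi = r_k where
  (G_k)_{ij} = rho(|i - j|), (r_k)_i = rho(i), i,j = 1..k.
Equivalently, Durbin-Levinson gives phi_{kk} iteratively:
  phi_{11} = rho(1)
  phi_{kk} = [rho(k) - sum_{j=1..k-1} phi_{k-1,j} rho(k-j)]
            / [1 - sum_{j=1..k-1} phi_{k-1,j} rho(j)],
  phi_{k,j} = phi_{k-1,j} - phi_{kk} phi_{k-1,k-j},  j = 1..k-1.
Step k = 1:
  phi_11 = rho(1) = 0.3899.
Step k = 2:
  phi_22 = [rho(2) - phi_11 rho(1)] / [1 - phi_11 rho(1)] = [-0.1286 - (0.3899)(0.3899)] / [1 - (0.3899)(0.3899)]
         = -0.28062201 / 0.84797799 = -0.3309.
Therefore phi_{22} = -0.3309.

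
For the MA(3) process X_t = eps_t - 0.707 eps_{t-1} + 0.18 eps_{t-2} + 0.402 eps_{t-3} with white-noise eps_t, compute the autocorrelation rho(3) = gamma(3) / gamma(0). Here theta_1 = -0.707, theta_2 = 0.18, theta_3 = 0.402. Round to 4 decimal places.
\rho(3) = 0.2373

For an MA(q) process with theta_0 = 1, the autocovariance is
  gamma(k) = sigma^2 * sum_{i=0..q-k} theta_i * theta_{i+k},
and rho(k) = gamma(k) / gamma(0). Sigma^2 cancels.
  numerator   = (1)*(0.402) = 0.402.
  denominator = (1)^2 + (-0.707)^2 + (0.18)^2 + (0.402)^2 = 1.693853.
  rho(3) = 0.402 / 1.693853 = 0.2373.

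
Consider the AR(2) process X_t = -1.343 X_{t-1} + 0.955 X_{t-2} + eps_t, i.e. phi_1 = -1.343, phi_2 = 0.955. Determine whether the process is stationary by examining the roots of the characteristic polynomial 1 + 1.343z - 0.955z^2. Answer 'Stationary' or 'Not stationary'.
\text{Not stationary}

The AR(p) characteristic polynomial is P(z) = 1 + 1.343z - 0.955z^2.
Stationarity requires all roots to lie outside the unit circle, i.e. |z| > 1 for every root.
Set 1 + (1.343) z + (-0.955) z^2 = 0, i.e. a z^2 + b z + c = 0 with a = -0.955, b = 1.343, c = 1.
Discriminant D = b^2 - 4ac = (1.343)^2 - 4*(-0.955)*1 = 1.803649 - (-3.82) = 5.623649.
D >= 0, so the roots are real: z = (-b +/- sqrt(D)) / (2a) = (-1.343 +/- 2.371423) / (-1.91).
  z_1 = (-1.343 + 2.371423) / (-1.91) = -0.5384,   |z_1| = 0.5384.
  z_2 = (-1.343 - 2.371423) / (-1.91) = 1.9447,   |z_2| = 1.9447.
Moduli of all roots: 0.5384, 1.9447.
All moduli strictly greater than 1? No.
Verdict: Not stationary.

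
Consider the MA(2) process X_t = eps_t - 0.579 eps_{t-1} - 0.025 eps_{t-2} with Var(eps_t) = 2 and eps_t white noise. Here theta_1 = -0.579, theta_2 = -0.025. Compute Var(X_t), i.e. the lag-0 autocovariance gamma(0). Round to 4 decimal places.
\gamma(0) = 2.6717

For an MA(q) process X_t = eps_t + sum_i theta_i eps_{t-i} with
Var(eps_t) = sigma^2, the variance is
  gamma(0) = sigma^2 * (1 + sum_i theta_i^2).
  sum_i theta_i^2 = (-0.579)^2 + (-0.025)^2 = 0.335241 + 0.000625 = 0.335866.
  gamma(0) = 2 * (1 + 0.335866) = 2 * 1.335866 = 2.671732, which rounds to 2.6717.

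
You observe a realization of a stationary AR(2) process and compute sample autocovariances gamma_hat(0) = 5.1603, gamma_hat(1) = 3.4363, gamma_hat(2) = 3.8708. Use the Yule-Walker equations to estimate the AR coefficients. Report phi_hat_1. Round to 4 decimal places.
\hat\phi_{1} = 0.2990

The Yule-Walker equations for an AR(p) process read, in matrix form,
  Gamma_p phi = r_p,   with   (Gamma_p)_{ij} = gamma(|i - j|),
                       (r_p)_i = gamma(i),   i,j = 1..p.
Substitute the sample gammas (Toeplitz matrix and right-hand side of size 2):
  Gamma_p = [[5.1603, 3.4363], [3.4363, 5.1603]]
  r_p     = [3.4363, 3.8708]
Written out:
  5.1603 phi_1 + 3.4363 phi_2 = 3.4363
  3.4363 phi_1 + 5.1603 phi_2 = 3.8708
Solve by Cramer's rule:
  det = gamma(0)^2 - gamma(1)^2 = (5.1603)^2 - (3.4363)^2 = 26.62869609 - 11.80815769 = 14.8205384
  phi_hat_1 = [gamma(1) gamma(0) - gamma(1) gamma(2)] / det = [(3.4363)(5.1603) - (3.4363)(3.8708)] / 14.8205384 = 4.43110885 / 14.8205384 = 0.299
  phi_hat_2 = [gamma(0) gamma(2) - gamma(1)^2] / det = [(5.1603)(3.8708) - (3.4363)^2] / 14.8205384 = 8.16633155 / 14.8205384 = 0.551
So phi_hat = [0.2990, 0.5510].
Therefore phi_hat_1 = 0.2990.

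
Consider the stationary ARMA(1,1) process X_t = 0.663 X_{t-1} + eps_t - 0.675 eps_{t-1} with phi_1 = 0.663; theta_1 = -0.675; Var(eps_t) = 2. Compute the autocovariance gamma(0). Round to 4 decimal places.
\gamma(0) = 2.0005

Multiply the model equation by X_{t-k} and take expectations. With theta_0 = psi_0 = 1 and psi_j the MA(infinity) weights, this gives
  gamma(k) - sum_i phi_i gamma(k-i) = c_k,
  c_k = sigma^2 * sum_{j=k..q} theta_j psi_{j-k}   (c_k = 0 for k > q),
using gamma(-m) = gamma(m).
psi-weights needed (psi_j = theta_j + sum_i phi_i psi_{j-i}):
  psi_1 = theta_1 + phi_1 = -0.675 + (0.663) = -0.012
Right-hand sides:
  c_0 = sigma^2 (1 + theta_1 psi_1) = 2 * (1 + (-0.675)(-0.012)) = 2 * 1.0081 = 2.0162
  c_1 = sigma^2 theta_1 = 2 * (-0.675) = -1.35
  c_2 = 0
Equations for k = 0 and k = 1 (AR order 1):
  gamma(0) = phi_1 gamma(1) + c_0
  gamma(1) = phi_1 gamma(0) + c_1
Substituting the second into the first: gamma(0) (1 - phi_1^2) = c_0 + phi_1 c_1, so
  gamma(0) = (c_0 + phi_1 c_1) / (1 - phi_1^2) = (2.0162 + (0.663)(-1.35)) / (1 - (0.663)^2) = 1.12115 / 0.560431 = 2.000514.
Therefore gamma(0) = 2.0005 (to 4 decimal places).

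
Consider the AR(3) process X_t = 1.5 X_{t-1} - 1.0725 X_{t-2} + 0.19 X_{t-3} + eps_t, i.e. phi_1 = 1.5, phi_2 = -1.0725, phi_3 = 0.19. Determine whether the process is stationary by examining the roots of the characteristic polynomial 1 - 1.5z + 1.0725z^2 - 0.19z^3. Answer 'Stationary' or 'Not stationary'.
\text{Stationary}

The AR(p) characteristic polynomial is P(z) = 1 - 1.5z + 1.0725z^2 - 0.19z^3.
Stationarity requires all roots to lie outside the unit circle, i.e. |z| > 1 for every root.
Degree 3: look for a simple real root z0 first, then factor out (1 - z/z0) and solve the remaining quadratic.
Testing z0 = 4: P(4) = 1 + (-1.5)(4) + (1.0725)(4)^2 + (-0.19)(4)^3
  = 1 + (-6) + (17.16) + (-12.16) = 0.  So z_0 = 4 is a root, |z_0| = 4.
Divide out the factor (1 - 0.25 z) = (1 - z/z0) (since 1/z0 = 0.25):
  P(z) = (1 - 0.25 z)(1 + (-1.25) z + (0.76) z^2)
  [check: z-coef -1.25 - (0.25) = -1.5; z^2-coef 0.76 - (0.25)(-1.25) = 1.0725; z^3-coef -(0.25)(0.76) = -0.19.]
Remaining roots from the quadratic factor 1 + (-1.25) z + (0.76) z^2:
  Set 1 + (-1.25) z + (0.76) z^2 = 0, i.e. a z^2 + b z + c = 0 with a = 0.76, b = -1.25, c = 1.
  Discriminant D = b^2 - 4ac = (-1.25)^2 - 4*(0.76)*1 = 1.5625 - (3.04) = -1.4775.
  D < 0, so the roots are the complex-conjugate pair z = (-b +/- i sqrt(-D)) / (2a) = 0.8224 +/- 0.7997i.
  For a conjugate pair |z|^2 = z * conj(z) = (product of roots) = c/a = 1/(0.76) = 1.315789, so |z| = sqrt(1.315789) = 1.1471 for both roots.
Moduli of all roots: 4.0000, 1.1471, 1.1471.
All moduli strictly greater than 1? Yes.
Verdict: Stationary.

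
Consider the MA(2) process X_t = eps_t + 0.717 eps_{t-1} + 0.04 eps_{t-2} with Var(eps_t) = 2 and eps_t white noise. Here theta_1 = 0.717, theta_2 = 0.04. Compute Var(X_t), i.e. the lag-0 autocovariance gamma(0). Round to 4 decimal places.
\gamma(0) = 3.0314

For an MA(q) process X_t = eps_t + sum_i theta_i eps_{t-i} with
Var(eps_t) = sigma^2, the variance is
  gamma(0) = sigma^2 * (1 + sum_i theta_i^2).
  sum_i theta_i^2 = (0.717)^2 + (0.04)^2 = 0.514089 + 0.0016 = 0.515689.
  gamma(0) = 2 * (1 + 0.515689) = 2 * 1.515689 = 3.031378, which rounds to 3.0314.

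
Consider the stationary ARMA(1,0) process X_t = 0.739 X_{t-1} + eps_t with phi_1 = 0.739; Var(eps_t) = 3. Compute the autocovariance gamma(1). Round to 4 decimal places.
\gamma(1) = 4.8846

Multiply the model equation by X_{t-k} and take expectations. With theta_0 = psi_0 = 1 and psi_j the MA(infinity) weights, this gives
  gamma(k) - sum_i phi_i gamma(k-i) = c_k,
  c_k = sigma^2 * sum_{j=k..q} theta_j psi_{j-k}   (c_k = 0 for k > q),
using gamma(-m) = gamma(m).
Pure AR (q = 0): c_0 = sigma^2 = 3, c_k = 0 for k >= 1.
Equations for k = 0 and k = 1 (AR order 1):
  gamma(0) = phi_1 gamma(1) + c_0
  gamma(1) = phi_1 gamma(0) + c_1
Substituting the second into the first: gamma(0) (1 - phi_1^2) = c_0 + phi_1 c_1, so
  gamma(0) = c_0 / (1 - phi_1^2) = 3 / (1 - (0.739)^2) = 3 / 0.453879 = 6.609691.
  gamma(1) = phi_1 gamma(0) = (0.739)(6.609691) = 4.884562.
Therefore gamma(1) = 4.8846 (to 4 decimal places).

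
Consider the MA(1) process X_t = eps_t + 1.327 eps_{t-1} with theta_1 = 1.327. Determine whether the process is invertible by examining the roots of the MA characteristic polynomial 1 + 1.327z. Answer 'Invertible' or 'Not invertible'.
\text{Not invertible}

The MA(q) characteristic polynomial is P(z) = 1 + 1.327z.
Invertibility requires all roots to lie outside the unit circle, i.e. |z| > 1 for every root.
This is linear in z: 1 + (1.327) z = 0  =>  z = -1/(1.327) = -0.75358,  |z| = 0.75358.
Moduli of all roots: 0.7536.
All moduli strictly greater than 1? No.
Verdict: Not invertible.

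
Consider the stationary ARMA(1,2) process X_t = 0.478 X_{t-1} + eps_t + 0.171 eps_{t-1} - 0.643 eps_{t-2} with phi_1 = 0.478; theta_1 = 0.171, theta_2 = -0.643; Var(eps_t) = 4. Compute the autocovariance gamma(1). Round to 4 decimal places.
\gamma(1) = 2.0066

Multiply the model equation by X_{t-k} and take expectations. With theta_0 = psi_0 = 1 and psi_j the MA(infinity) weights, this gives
  gamma(k) - sum_i phi_i gamma(k-i) = c_k,
  c_k = sigma^2 * sum_{j=k..q} theta_j psi_{j-k}   (c_k = 0 for k > q),
using gamma(-m) = gamma(m).
psi-weights needed (psi_j = theta_j + sum_i phi_i psi_{j-i}):
  psi_1 = theta_1 + phi_1 = 0.171 + (0.478) = 0.649
  psi_2 = theta_2 + phi_1 psi_1 = -0.643 + (0.478)(0.649) = -0.332778
Right-hand sides:
  c_0 = sigma^2 (1 + theta_1 psi_1 + theta_2 psi_2) = 4 * (1 + (0.171)(0.649) + (-0.643)(-0.332778)) = 4 * 1.324955 = 5.299821
  c_1 = sigma^2 (theta_1 + theta_2 psi_1) = 4 * (0.171 + (-0.643)(0.649)) = -0.985228
  c_2 = sigma^2 theta_2 = 4 * (-0.643) = -2.572
Equations for k = 0 and k = 1 (AR order 1):
  gamma(0) = phi_1 gamma(1) + c_0
  gamma(1) = phi_1 gamma(0) + c_1
Substituting the second into the first: gamma(0) (1 - phi_1^2) = c_0 + phi_1 c_1, so
  gamma(0) = (c_0 + phi_1 c_1) / (1 - phi_1^2) = (5.299821 + (0.478)(-0.985228)) / (1 - (0.478)^2) = 4.828882 / 0.771516 = 6.258953.
  gamma(1) = phi_1 gamma(0) + c_1 = (0.478)(6.258953) + (-0.985228) = 2.006551.
Therefore gamma(1) = 2.0066 (to 4 decimal places).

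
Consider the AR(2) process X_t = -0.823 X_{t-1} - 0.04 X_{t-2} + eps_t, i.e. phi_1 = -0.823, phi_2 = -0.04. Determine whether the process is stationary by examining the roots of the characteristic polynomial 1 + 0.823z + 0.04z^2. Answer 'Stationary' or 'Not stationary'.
\text{Stationary}

The AR(p) characteristic polynomial is P(z) = 1 + 0.823z + 0.04z^2.
Stationarity requires all roots to lie outside the unit circle, i.e. |z| > 1 for every root.
Set 1 + (0.823) z + (0.04) z^2 = 0, i.e. a z^2 + b z + c = 0 with a = 0.04, b = 0.823, c = 1.
Discriminant D = b^2 - 4ac = (0.823)^2 - 4*(0.04)*1 = 0.677329 - (0.16) = 0.517329.
D >= 0, so the roots are real: z = (-b +/- sqrt(D)) / (2a) = (-0.823 +/- 0.719256) / (0.08).
  z_1 = (-0.823 + 0.719256) / (0.08) = -1.2968,   |z_1| = 1.2968.
  z_2 = (-0.823 - 0.719256) / (0.08) = -19.2782,   |z_2| = 19.2782.
Moduli of all roots: 1.2968, 19.2782.
All moduli strictly greater than 1? Yes.
Verdict: Stationary.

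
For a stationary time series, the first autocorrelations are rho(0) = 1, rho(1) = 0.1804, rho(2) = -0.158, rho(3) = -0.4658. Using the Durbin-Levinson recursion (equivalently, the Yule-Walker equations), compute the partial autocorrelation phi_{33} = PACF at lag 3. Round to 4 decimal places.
\phi_{33} = -0.4260

The PACF at lag k is phi_{kk}, the last component of the solution
to the Yule-Walker system G_k phi = r_k where
  (G_k)_{ij} = rho(|i - j|), (r_k)_i = rho(i), i,j = 1..k.
Equivalently, Durbin-Levinson gives phi_{kk} iteratively:
  phi_{11} = rho(1)
  phi_{kk} = [rho(k) - sum_{j=1..k-1} phi_{k-1,j} rho(k-j)]
            / [1 - sum_{j=1..k-1} phi_{k-1,j} rho(j)],
  phi_{k,j} = phi_{k-1,j} - phi_{kk} phi_{k-1,k-j},  j = 1..k-1.
Step k = 1:
  phi_11 = rho(1) = 0.1804.
Step k = 2:
  phi_22 = [rho(2) - phi_11 rho(1)] / [1 - phi_11 rho(1)] = [-0.158 - (0.1804)(0.1804)] / [1 - (0.1804)(0.1804)]
         = -0.19054416 / 0.96745584 = -0.196954.
  Update: phi_21 = phi_11 - phi_22 phi_11 = 0.1804 - (-0.196954)(0.1804) = 0.21593.
Step k = 3:
  phi_33 = [rho(3) - phi_21 rho(2) - phi_22 rho(1)] / [1 - phi_21 rho(1) - phi_22 rho(2)]
    numerator   = -0.4658 - (0.21593)(-0.158) - (-0.196954)(0.1804) = -0.39615251
    denominator = 1 - (0.21593)(0.1804) - (-0.196954)(-0.158) = 0.92992743
  phi_33 = -0.39615251 / 0.92992743 = -0.426.
Therefore phi_{33} = -0.4260.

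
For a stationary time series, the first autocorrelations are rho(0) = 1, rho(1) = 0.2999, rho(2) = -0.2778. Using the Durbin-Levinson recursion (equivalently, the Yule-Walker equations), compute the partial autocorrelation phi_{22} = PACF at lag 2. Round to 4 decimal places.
\phi_{22} = -0.4041

The PACF at lag k is phi_{kk}, the last component of the solution
to the Yule-Walker system G_k phi = r_k where
  (G_k)_{ij} = rho(|i - j|), (r_k)_i = rho(i), i,j = 1..k.
Equivalently, Durbin-Levinson gives phi_{kk} iteratively:
  phi_{11} = rho(1)
  phi_{kk} = [rho(k) - sum_{j=1..k-1} phi_{k-1,j} rho(k-j)]
            / [1 - sum_{j=1..k-1} phi_{k-1,j} rho(j)],
  phi_{k,j} = phi_{k-1,j} - phi_{kk} phi_{k-1,k-j},  j = 1..k-1.
Step k = 1:
  phi_11 = rho(1) = 0.2999.
Step k = 2:
  phi_22 = [rho(2) - phi_11 rho(1)] / [1 - phi_11 rho(1)] = [-0.2778 - (0.2999)(0.2999)] / [1 - (0.2999)(0.2999)]
         = -0.36774001 / 0.91005999 = -0.4041.
Therefore phi_{22} = -0.4041.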